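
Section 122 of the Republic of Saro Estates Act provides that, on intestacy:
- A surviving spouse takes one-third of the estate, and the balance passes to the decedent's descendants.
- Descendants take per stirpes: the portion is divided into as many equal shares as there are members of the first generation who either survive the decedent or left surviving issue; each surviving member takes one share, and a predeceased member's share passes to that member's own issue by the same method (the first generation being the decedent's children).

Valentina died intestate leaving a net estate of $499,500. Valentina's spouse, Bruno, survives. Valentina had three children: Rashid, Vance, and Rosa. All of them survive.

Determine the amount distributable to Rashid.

Bruno takes one-third of $499,500 = $166,500. The remaining $333,000 passes to the descendants.
The descendants' portion ($333,000) is divided into 3 shares of $111,000: Rashid, Vance, and Rosa each take $111,000.

Rashid receives $111,000.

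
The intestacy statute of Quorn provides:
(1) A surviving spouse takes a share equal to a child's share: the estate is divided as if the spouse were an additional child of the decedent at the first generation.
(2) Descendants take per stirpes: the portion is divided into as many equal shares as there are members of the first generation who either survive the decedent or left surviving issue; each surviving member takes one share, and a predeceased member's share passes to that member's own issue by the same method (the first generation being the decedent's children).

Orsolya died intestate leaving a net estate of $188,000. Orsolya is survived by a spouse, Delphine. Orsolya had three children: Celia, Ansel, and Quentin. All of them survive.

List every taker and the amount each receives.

Delphine: $47,000; Celia: $47,000; Ansel: $47,000; Quentin: $47,000

The spouse counts as an additional share at the children's level, so there are 4 primary shares of $47,000. Delphine takes one such share ($47,000).
The children's combined portion ($141,000) is divided into 3 shares of $47,000: Celia, Ansel, and Quentin each take $47,000.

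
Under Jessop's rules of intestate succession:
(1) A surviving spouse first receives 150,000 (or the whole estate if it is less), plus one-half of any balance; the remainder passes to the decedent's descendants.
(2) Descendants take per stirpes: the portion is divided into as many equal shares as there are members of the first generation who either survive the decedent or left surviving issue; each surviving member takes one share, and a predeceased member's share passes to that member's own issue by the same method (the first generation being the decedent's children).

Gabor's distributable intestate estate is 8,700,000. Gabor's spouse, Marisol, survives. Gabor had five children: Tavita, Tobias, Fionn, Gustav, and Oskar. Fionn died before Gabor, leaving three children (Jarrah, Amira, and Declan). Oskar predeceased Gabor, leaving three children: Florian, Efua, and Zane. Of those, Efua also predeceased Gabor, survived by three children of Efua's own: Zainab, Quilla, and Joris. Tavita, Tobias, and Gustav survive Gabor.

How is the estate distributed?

Marisol first takes 150,000, leaving a balance of 8,550,000. Marisol then takes one-half of the balance (4,275,000), for a total of 4,425,000. The remaining 4,275,000 passes to the descendants.
The descendants' portion (4,275,000) is divided into 5 shares of 855,000: Tavita, Tobias, and Gustav each take 855,000; Fionn's 855,000 share passes to Fionn's issue; Oskar's 855,000 share passes to Oskar's issue.
Fionn's share (855,000) is divided into 3 shares of 285,000: Jarrah, Amira, and Declan each take 285,000.
Oskar's share (855,000) is divided into 3 shares of 285,000: Florian and Zane each take 285,000; Efua's 285,000 share passes to Efua's issue.
Efua's share (285,000) is divided into 3 shares of 95,000: Zainab, Quilla, and Joris each take 95,000.

Marisol: 4,425,000; Tavita: 855,000; Tobias: 855,000; Jarrah: 285,000; Amira: 285,000; Declan: 285,000; Gustav: 855,000; Florian: 285,000; Zainab: 95,000; Quilla: 95,000; Joris: 95,000; Zane: 285,000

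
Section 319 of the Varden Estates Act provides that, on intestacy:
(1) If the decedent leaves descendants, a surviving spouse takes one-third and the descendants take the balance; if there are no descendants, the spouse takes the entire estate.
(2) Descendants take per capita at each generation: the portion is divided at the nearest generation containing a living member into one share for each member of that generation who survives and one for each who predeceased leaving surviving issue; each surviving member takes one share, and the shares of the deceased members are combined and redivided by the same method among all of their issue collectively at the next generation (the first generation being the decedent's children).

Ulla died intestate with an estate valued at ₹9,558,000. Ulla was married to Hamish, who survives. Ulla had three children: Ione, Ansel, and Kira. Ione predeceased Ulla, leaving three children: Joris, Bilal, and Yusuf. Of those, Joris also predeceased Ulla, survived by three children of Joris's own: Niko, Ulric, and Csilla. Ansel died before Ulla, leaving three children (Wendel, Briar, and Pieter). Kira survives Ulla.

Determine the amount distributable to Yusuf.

Yusuf receives ₹708,000.

Hamish takes one-third of ₹9,558,000 = ₹3,186,000. The remaining ₹6,372,000 passes to the descendants.
The descendants' portion (₹6,372,000) is divided at the children's generation into 3 shares of ₹2,124,000. Kira takes ₹2,124,000. The 2 shares of the deceased (Ione and Ansel) are combined into a pool of ₹4,248,000.
That pool (₹4,248,000) is divided at the grandchildren's generation into 6 shares of ₹708,000. Bilal, Yusuf, Wendel, Briar, and Pieter each take ₹708,000. The remaining share for the deceased Joris (₹708,000) is carried to the next generation.
That pool (₹708,000) is divided at the great-grandchildren's generation equally among Niko, Ulric, and Csilla: ₹236,000 each.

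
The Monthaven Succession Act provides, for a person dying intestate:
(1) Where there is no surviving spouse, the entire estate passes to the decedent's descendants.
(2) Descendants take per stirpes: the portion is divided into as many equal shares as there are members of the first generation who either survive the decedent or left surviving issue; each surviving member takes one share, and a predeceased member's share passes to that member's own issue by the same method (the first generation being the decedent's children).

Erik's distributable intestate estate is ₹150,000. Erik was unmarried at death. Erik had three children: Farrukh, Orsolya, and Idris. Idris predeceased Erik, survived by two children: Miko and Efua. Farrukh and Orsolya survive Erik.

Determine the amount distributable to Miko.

The entire ₹150,000 passes to the descendants.
That amount (₹150,000) is divided into 3 shares of ₹50,000: Farrukh and Orsolya each take ₹50,000; Idris's ₹50,000 share passes to Idris's issue.
Idris's share (₹50,000) is divided into 2 shares of ₹25,000: Miko and Efua each take ₹25,000.

Miko receives ₹25,000.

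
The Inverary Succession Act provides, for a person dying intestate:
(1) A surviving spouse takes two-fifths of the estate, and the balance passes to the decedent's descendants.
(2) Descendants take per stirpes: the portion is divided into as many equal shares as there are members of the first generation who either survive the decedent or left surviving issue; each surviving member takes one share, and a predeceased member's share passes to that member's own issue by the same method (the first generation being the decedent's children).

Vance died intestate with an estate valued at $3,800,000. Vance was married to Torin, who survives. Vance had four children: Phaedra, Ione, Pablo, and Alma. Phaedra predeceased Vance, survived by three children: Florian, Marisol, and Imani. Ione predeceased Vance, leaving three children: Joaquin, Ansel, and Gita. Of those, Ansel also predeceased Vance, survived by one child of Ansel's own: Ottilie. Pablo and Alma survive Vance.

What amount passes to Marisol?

Marisol receives $190,000.

Torin takes two-fifths of $3,800,000 = $1,520,000. The remaining $2,280,000 passes to the descendants.
The descendants' portion ($2,280,000) is divided into 4 shares of $570,000: Pablo and Alma each take $570,000; Phaedra's $570,000 share passes to Phaedra's issue; Ione's $570,000 share passes to Ione's issue.
Phaedra's share ($570,000) is divided into 3 shares of $190,000: Florian, Marisol, and Imani each take $190,000.
Ione's share ($570,000) is divided into 3 shares of $190,000: Joaquin and Gita each take $190,000; Ansel's $190,000 share passes to Ansel's issue.
Ansel's share ($190,000) passes entirely to Ottilie.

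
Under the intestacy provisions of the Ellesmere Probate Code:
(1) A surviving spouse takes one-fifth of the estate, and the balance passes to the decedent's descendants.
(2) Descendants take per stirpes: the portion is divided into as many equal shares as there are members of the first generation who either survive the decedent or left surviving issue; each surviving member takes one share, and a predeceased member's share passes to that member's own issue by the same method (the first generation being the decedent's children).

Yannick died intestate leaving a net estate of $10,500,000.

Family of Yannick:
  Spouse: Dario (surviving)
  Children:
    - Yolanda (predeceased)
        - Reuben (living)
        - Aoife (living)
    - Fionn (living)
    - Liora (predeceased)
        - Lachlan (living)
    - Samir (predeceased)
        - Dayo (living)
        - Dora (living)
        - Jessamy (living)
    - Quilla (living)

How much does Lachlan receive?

Lachlan receives $1,680,000.

Dario takes one-fifth of $10,500,000 = $2,100,000. The remaining $8,400,000 passes to the descendants.
The descendants' portion ($8,400,000) is divided into 5 shares of $1,680,000: Fionn and Quilla each take $1,680,000; Yolanda's $1,680,000 share passes to Yolanda's issue; Liora's $1,680,000 share passes to Liora's issue; Samir's $1,680,000 share passes to Samir's issue.
Yolanda's share ($1,680,000) is divided into 2 shares of $840,000: Reuben and Aoife each take $840,000.
Liora's share ($1,680,000) passes entirely to Lachlan.
Samir's share ($1,680,000) is divided into 3 shares of $560,000: Dayo, Dora, and Jessamy each take $560,000.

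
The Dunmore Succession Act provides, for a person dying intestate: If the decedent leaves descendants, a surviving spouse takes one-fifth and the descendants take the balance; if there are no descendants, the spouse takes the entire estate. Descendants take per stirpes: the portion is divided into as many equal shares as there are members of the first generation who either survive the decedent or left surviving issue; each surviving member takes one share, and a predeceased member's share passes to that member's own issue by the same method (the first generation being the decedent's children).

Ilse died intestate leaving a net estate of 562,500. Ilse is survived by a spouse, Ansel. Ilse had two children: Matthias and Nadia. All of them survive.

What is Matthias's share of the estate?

Ansel takes one-fifth of 562,500 = 112,500. The remaining 450,000 passes to the descendants.
The descendants' portion (450,000) is divided into 2 shares of 225,000: Matthias and Nadia each take 225,000.

Matthias receives 225,000.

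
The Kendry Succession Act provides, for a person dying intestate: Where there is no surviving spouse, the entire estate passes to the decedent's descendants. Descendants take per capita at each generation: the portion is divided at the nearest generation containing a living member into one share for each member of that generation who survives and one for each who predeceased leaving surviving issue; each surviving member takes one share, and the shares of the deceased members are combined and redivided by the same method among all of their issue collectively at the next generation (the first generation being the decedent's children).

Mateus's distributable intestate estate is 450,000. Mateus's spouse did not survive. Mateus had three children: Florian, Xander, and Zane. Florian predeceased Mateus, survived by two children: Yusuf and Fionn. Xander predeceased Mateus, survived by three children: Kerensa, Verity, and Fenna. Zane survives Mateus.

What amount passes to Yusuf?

The entire 450,000 passes to the descendants.
That amount (450,000) is divided at the children's generation into 3 shares of 150,000. Zane takes 150,000. The 2 shares of the deceased (Florian and Xander) are combined into a pool of 300,000.
That pool (300,000) is divided at the grandchildren's generation equally among Yusuf, Fionn, Kerensa, Verity, and Fenna: 60,000 each.

Yusuf receives 60,000.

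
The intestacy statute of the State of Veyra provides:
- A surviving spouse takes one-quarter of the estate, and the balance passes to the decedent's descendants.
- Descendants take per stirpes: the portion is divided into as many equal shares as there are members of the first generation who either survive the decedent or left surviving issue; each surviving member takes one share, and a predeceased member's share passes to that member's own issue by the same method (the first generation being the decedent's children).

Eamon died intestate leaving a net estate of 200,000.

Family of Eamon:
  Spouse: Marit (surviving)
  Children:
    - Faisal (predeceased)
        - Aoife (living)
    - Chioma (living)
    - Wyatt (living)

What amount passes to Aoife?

Marit takes one-quarter of 200,000 = 50,000. The remaining 150,000 passes to the descendants.
The descendants' portion (150,000) is divided into 3 shares of 50,000: Chioma and Wyatt each take 50,000; Faisal's 50,000 share passes to Faisal's issue.
Faisal's share (50,000) passes entirely to Aoife.

Aoife receives 50,000.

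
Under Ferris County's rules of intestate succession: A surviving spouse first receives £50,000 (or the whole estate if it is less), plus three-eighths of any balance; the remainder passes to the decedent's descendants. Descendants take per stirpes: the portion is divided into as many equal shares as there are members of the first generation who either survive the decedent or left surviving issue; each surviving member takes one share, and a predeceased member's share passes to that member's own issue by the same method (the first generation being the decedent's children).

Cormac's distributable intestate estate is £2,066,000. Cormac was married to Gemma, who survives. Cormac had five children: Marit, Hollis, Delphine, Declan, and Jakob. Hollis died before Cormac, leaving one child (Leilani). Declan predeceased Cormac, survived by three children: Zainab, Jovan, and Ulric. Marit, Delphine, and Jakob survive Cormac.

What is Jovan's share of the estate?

Jovan receives £84,000.

Gemma first takes £50,000, leaving a balance of £2,016,000. Gemma then takes three-eighths of the balance (£756,000), for a total of £806,000. The remaining £1,260,000 passes to the descendants.
The descendants' portion (£1,260,000) is divided into 5 shares of £252,000: Marit, Delphine, and Jakob each take £252,000; Hollis's £252,000 share passes to Hollis's issue; Declan's £252,000 share passes to Declan's issue.
Hollis's share (£252,000) passes entirely to Leilani.
Declan's share (£252,000) is divided into 3 shares of £84,000: Zainab, Jovan, and Ulric each take £84,000.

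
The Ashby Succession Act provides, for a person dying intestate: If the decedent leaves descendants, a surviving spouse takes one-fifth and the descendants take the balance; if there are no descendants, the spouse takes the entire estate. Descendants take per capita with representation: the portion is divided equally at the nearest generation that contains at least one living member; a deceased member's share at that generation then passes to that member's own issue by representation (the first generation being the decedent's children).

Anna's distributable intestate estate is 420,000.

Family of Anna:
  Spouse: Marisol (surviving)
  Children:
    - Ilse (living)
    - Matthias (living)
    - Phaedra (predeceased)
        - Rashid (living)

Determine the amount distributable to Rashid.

Marisol takes one-fifth of 420,000 = 84,000. The remaining 336,000 passes to the descendants.
The descendants' portion (336,000) is divided into 3 shares of 112,000: Ilse and Matthias each take 112,000; Phaedra's 112,000 share passes to Phaedra's issue.
Phaedra's share (112,000) passes entirely to Rashid.

Rashid receives 112,000.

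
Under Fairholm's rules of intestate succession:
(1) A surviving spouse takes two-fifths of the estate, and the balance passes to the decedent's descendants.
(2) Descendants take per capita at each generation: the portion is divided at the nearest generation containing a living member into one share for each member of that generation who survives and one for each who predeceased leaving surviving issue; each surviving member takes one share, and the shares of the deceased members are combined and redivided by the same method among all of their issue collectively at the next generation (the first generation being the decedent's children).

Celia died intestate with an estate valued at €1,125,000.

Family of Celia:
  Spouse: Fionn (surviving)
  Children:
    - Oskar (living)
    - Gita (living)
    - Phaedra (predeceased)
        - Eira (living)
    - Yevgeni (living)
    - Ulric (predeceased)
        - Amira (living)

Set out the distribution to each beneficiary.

Fionn takes two-fifths of €1,125,000 = €450,000. The remaining €675,000 passes to the descendants.
The descendants' portion (€675,000) is divided at the children's generation into 5 shares of €135,000. Oskar, Gita, and Yevgeni each take €135,000. The 2 shares of the deceased (Phaedra and Ulric) are combined into a pool of €270,000.
That pool (€270,000) is divided at the grandchildren's generation equally among Eira and Amira: €135,000 each.

Fionn: €450,000; Oskar: €135,000; Gita: €135,000; Eira: €135,000; Yevgeni: €135,000; Amira: €135,000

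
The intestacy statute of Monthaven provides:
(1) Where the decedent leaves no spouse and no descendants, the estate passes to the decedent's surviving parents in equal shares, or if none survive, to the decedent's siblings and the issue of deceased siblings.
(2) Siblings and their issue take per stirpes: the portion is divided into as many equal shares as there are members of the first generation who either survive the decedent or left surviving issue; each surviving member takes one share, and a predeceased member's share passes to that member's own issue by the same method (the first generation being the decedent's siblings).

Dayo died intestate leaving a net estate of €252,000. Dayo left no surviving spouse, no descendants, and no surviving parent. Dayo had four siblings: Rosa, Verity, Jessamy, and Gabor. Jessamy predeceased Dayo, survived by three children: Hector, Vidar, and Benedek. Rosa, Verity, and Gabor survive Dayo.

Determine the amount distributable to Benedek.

Benedek receives €21,000.

The entire €252,000 passes to the siblings and their issue.
That amount (€252,000) is divided into 4 shares of €63,000: Rosa, Verity, and Gabor each take €63,000; Jessamy's €63,000 share passes to Jessamy's issue.
Jessamy's share (€63,000) is divided into 3 shares of €21,000: Hector, Vidar, and Benedek each take €21,000.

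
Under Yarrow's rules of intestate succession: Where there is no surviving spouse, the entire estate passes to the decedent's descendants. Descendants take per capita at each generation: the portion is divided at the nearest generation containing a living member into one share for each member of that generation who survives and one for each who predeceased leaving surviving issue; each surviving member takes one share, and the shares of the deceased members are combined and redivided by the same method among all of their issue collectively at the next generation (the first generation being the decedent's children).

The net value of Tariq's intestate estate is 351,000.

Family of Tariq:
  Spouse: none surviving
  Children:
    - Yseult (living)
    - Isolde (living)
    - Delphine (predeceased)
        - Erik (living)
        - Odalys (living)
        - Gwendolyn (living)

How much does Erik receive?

Erik receives 39,000.

The entire 351,000 passes to the descendants.
That amount (351,000) is divided at the children's generation into 3 shares of 117,000. Yseult and Isolde each take 117,000. The remaining share for the deceased Delphine (117,000) is carried to the next generation.
That pool (117,000) is divided at the grandchildren's generation equally among Erik, Odalys, and Gwendolyn: 39,000 each.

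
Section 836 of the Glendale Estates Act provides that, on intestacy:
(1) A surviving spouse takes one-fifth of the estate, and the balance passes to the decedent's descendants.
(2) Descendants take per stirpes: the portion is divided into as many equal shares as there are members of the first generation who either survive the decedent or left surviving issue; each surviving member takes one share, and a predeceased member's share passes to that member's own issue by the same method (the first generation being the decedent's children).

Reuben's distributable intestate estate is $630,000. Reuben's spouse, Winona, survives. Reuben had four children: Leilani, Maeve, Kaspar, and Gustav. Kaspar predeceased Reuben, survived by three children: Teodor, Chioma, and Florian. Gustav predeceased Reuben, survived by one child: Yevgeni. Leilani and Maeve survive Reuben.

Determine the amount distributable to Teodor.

Winona takes one-fifth of $630,000 = $126,000. The remaining $504,000 passes to the descendants.
The descendants' portion ($504,000) is divided into 4 shares of $126,000: Leilani and Maeve each take $126,000; Kaspar's $126,000 share passes to Kaspar's issue; Gustav's $126,000 share passes to Gustav's issue.
Kaspar's share ($126,000) is divided into 3 shares of $42,000: Teodor, Chioma, and Florian each take $42,000.
Gustav's share ($126,000) passes entirely to Yevgeni.

Teodor receives $42,000.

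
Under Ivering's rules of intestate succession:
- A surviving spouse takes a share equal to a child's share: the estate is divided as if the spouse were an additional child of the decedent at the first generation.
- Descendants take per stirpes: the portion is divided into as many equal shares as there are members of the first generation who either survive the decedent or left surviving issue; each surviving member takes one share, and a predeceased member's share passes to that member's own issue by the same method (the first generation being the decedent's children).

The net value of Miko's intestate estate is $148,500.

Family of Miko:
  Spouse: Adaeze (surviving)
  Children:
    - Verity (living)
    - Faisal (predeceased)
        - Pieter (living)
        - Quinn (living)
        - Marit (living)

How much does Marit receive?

Marit receives $16,500.

The spouse counts as an additional share at the children's level, so there are 3 primary shares of $49,500. Adaeze takes one such share ($49,500).
The children's combined portion ($99,000) is divided into 2 shares of $49,500: Verity takes $49,500; Faisal's $49,500 share passes to Faisal's issue.
Faisal's share ($49,500) is divided into 3 shares of $16,500: Pieter, Quinn, and Marit each take $16,500.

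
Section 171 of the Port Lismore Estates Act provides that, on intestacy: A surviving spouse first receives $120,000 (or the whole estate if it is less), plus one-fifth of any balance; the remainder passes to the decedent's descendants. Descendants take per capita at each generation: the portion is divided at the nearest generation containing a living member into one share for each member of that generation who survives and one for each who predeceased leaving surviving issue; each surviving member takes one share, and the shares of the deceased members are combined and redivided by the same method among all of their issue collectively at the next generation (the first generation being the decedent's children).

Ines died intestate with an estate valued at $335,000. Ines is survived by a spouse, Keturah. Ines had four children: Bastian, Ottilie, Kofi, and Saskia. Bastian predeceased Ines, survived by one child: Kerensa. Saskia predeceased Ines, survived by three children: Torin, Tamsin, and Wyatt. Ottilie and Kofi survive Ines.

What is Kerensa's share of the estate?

Kerensa receives $21,500.

Keturah first takes $120,000, leaving a balance of $215,000. Keturah then takes one-fifth of the balance ($43,000), for a total of $163,000. The remaining $172,000 passes to the descendants.
The descendants' portion ($172,000) is divided at the children's generation into 4 shares of $43,000. Ottilie and Kofi each take $43,000. The 2 shares of the deceased (Bastian and Saskia) are combined into a pool of $86,000.
That pool ($86,000) is divided at the grandchildren's generation equally among Kerensa, Torin, Tamsin, and Wyatt: $21,500 each.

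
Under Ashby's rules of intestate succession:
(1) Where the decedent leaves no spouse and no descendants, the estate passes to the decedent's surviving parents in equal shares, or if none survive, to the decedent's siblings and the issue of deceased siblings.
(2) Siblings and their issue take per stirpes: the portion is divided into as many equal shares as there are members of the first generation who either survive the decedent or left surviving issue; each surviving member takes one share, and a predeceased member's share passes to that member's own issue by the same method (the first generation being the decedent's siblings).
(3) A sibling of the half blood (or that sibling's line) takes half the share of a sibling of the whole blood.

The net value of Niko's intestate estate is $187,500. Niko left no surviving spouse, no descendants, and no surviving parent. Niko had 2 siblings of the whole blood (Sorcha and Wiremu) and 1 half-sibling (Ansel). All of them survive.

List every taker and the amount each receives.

The entire $187,500 passes to the siblings and their issue.
Counting each half-blood sibling's line as half a unit, there are 5/2 units in $187,500, so one unit is $75,000. Whole-blood lines (Sorcha and Wiremu) take $75,000 each; half-blood lines (Ansel) take $37,500 each.

Ansel: $37,500; Sorcha: $75,000; Wiremu: $75,000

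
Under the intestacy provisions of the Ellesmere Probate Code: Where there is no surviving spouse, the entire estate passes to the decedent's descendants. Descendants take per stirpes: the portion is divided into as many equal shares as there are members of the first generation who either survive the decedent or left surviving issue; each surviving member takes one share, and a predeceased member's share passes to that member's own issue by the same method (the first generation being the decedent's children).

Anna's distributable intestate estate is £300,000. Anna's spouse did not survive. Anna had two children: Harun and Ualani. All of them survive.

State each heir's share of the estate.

Harun: £150,000; Ualani: £150,000

The entire £300,000 passes to the descendants.
That amount (£300,000) is divided into 2 shares of £150,000: Harun and Ualani each take £150,000.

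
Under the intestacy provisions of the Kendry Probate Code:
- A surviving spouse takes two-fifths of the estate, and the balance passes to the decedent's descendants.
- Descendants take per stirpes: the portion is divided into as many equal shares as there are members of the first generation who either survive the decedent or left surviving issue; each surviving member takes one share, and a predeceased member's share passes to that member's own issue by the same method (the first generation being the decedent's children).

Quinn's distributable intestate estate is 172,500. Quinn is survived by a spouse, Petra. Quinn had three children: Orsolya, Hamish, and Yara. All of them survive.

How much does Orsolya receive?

Orsolya receives 34,500.

Petra takes two-fifths of 172,500 = 69,000. The remaining 103,500 passes to the descendants.
The descendants' portion (103,500) is divided into 3 shares of 34,500: Orsolya, Hamish, and Yara each take 34,500.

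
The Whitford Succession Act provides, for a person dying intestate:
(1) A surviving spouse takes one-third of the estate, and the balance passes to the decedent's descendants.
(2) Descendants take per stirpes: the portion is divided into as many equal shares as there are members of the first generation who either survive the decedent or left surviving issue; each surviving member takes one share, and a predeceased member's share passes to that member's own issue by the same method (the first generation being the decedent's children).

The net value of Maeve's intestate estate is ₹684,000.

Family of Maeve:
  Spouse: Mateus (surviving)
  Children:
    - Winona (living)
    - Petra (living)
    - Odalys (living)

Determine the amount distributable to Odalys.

Odalys receives ₹152,000.

Mateus takes one-third of ₹684,000 = ₹228,000. The remaining ₹456,000 passes to the descendants.
The descendants' portion (₹456,000) is divided into 3 shares of ₹152,000: Winona, Petra, and Odalys each take ₹152,000.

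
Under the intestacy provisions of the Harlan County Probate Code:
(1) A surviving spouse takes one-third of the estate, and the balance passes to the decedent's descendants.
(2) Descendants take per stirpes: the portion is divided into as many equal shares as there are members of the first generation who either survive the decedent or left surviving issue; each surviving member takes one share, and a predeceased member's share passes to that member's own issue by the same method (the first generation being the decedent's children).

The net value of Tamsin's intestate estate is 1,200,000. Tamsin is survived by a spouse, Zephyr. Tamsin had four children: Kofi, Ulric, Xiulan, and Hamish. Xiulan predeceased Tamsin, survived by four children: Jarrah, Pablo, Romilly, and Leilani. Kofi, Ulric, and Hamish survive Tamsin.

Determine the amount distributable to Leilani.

Zephyr takes one-third of 1,200,000 = 400,000. The remaining 800,000 passes to the descendants.
The descendants' portion (800,000) is divided into 4 shares of 200,000: Kofi, Ulric, and Hamish each take 200,000; Xiulan's 200,000 share passes to Xiulan's issue.
Xiulan's share (200,000) is divided into 4 shares of 50,000: Jarrah, Pablo, Romilly, and Leilani each take 50,000.

Leilani receives 50,000.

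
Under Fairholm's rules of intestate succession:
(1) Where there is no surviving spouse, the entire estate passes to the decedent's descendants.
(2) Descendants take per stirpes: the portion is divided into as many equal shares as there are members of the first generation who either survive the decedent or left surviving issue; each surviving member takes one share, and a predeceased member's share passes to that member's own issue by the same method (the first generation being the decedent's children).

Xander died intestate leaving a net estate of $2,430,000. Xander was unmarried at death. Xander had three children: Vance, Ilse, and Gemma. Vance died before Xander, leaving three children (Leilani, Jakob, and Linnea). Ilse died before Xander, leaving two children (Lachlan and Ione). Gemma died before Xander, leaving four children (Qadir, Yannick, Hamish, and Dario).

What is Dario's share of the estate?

Dario receives $202,500.

The entire $2,430,000 passes to the descendants.
That amount ($2,430,000) is divided into 3 shares of $810,000: Vance's $810,000 share passes to Vance's issue; Ilse's $810,000 share passes to Ilse's issue; Gemma's $810,000 share passes to Gemma's issue.
Vance's share ($810,000) is divided into 3 shares of $270,000: Leilani, Jakob, and Linnea each take $270,000.
Ilse's share ($810,000) is divided into 2 shares of $405,000: Lachlan and Ione each take $405,000.
Gemma's share ($810,000) is divided into 4 shares of $202,500: Qadir, Yannick, Hamish, and Dario each take $202,500.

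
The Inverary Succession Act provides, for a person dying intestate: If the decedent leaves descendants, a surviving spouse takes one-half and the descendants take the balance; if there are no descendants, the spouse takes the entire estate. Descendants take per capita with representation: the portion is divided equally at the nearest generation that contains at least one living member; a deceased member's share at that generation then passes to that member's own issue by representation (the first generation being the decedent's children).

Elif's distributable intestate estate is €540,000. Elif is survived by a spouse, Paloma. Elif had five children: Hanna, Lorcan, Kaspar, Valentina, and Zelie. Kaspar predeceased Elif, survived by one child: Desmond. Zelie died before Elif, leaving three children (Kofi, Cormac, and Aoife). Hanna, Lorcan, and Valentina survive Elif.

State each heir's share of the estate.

Paloma: €270,000; Hanna: €54,000; Lorcan: €54,000; Desmond: €54,000; Valentina: €54,000; Kofi: €18,000; Cormac: €18,000; Aoife: €18,000

Paloma takes one-half of €540,000 = €270,000. The remaining €270,000 passes to the descendants.
The descendants' portion (€270,000) is divided into 5 shares of €54,000: Hanna, Lorcan, and Valentina each take €54,000; Kaspar's €54,000 share passes to Kaspar's issue; Zelie's €54,000 share passes to Zelie's issue.
Kaspar's share (€54,000) passes entirely to Desmond.
Zelie's share (€54,000) is divided into 3 shares of €18,000: Kofi, Cormac, and Aoife each take €18,000.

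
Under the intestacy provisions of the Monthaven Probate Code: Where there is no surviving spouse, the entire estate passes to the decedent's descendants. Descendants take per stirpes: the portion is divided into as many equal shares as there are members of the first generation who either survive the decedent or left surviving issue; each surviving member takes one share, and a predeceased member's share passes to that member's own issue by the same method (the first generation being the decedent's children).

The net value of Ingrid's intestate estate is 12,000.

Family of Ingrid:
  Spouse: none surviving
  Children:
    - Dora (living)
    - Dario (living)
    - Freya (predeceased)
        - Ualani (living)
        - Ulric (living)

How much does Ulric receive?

The entire 12,000 passes to the descendants.
That amount (12,000) is divided into 3 shares of 4,000: Dora and Dario each take 4,000; Freya's 4,000 share passes to Freya's issue.
Freya's share (4,000) is divided into 2 shares of 2,000: Ualani and Ulric each take 2,000.

Ulric receives 2,000.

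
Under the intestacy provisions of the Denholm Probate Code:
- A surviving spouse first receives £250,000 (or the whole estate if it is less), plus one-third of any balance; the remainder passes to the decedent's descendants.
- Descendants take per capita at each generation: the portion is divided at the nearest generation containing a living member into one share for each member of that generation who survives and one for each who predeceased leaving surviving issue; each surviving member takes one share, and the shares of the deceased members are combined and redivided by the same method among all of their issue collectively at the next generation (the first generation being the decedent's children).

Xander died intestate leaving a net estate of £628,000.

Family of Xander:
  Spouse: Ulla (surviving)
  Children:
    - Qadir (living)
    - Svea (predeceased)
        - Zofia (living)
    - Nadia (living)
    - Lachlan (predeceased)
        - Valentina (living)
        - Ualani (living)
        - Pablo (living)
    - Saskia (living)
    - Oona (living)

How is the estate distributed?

Ulla first takes £250,000, leaving a balance of £378,000. Ulla then takes one-third of the balance (£126,000), for a total of £376,000. The remaining £252,000 passes to the descendants.
The descendants' portion (£252,000) is divided at the children's generation into 6 shares of £42,000. Qadir, Nadia, Saskia, and Oona each take £42,000. The 2 shares of the deceased (Svea and Lachlan) are combined into a pool of £84,000.
That pool (£84,000) is divided at the grandchildren's generation equally among Zofia, Valentina, Ualani, and Pablo: £21,000 each.

Ulla: £376,000; Qadir: £42,000; Zofia: £21,000; Nadia: £42,000; Valentina: £21,000; Ualani: £21,000; Pablo: £21,000; Saskia: £42,000; Oona: £42,000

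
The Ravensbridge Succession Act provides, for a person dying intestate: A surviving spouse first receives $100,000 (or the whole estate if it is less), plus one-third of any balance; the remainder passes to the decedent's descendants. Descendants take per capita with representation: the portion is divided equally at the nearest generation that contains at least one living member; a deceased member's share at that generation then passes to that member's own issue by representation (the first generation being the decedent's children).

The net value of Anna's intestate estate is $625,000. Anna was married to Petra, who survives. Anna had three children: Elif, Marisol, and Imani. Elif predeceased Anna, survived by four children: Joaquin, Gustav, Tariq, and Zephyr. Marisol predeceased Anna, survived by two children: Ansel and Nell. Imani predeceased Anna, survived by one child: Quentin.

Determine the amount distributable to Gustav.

Gustav receives $50,000.

Petra first takes $100,000, leaving a balance of $525,000. Petra then takes one-third of the balance ($175,000), for a total of $275,000. The remaining $350,000 passes to the descendants.
No child survives, so the initial division is made at the grandchildren's generation.
The descendants' portion ($350,000) is divided into 7 shares of $50,000: Joaquin, Gustav, Tariq, Zephyr, Ansel, Nell, and Quentin each take $50,000.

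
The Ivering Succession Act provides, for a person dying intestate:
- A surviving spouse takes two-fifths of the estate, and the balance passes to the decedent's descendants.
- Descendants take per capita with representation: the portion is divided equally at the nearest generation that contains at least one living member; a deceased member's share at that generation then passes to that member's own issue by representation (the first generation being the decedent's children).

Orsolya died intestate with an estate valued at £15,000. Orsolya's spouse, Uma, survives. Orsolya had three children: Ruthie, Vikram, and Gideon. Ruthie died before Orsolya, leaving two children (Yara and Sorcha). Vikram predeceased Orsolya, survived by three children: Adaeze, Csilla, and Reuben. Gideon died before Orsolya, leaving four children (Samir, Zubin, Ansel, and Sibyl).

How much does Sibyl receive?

Sibyl receives £1,000.

Uma takes two-fifths of £15,000 = £6,000. The remaining £9,000 passes to the descendants.
No child survives, so the initial division is made at the grandchildren's generation.
The descendants' portion (£9,000) is divided into 9 shares of £1,000: Yara, Sorcha, Adaeze, Csilla, Reuben, Samir, Zubin, Ansel, and Sibyl each take £1,000.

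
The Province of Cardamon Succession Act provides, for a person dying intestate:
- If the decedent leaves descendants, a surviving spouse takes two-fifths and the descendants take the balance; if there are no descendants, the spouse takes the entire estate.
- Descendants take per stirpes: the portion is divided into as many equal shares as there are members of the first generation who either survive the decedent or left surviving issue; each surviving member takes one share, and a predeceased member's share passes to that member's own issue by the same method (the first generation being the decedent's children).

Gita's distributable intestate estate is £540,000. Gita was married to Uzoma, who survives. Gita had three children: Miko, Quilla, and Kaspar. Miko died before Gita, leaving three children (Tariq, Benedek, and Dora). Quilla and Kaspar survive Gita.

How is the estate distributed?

Uzoma: £216,000; Tariq: £36,000; Benedek: £36,000; Dora: £36,000; Quilla: £108,000; Kaspar: £108,000

Uzoma takes two-fifths of £540,000 = £216,000. The remaining £324,000 passes to the descendants.
The descendants' portion (£324,000) is divided into 3 shares of £108,000: Quilla and Kaspar each take £108,000; Miko's £108,000 share passes to Miko's issue.
Miko's share (£108,000) is divided into 3 shares of £36,000: Tariq, Benedek, and Dora each take £36,000.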